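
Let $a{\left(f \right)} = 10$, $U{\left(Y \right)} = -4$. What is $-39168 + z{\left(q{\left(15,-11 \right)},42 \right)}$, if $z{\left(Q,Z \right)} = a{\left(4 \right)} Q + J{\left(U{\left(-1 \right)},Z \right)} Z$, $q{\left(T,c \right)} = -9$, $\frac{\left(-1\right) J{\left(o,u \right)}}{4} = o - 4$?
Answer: $-37914$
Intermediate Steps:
$J{\left(o,u \right)} = 16 - 4 o$ ($J{\left(o,u \right)} = - 4 \left(o - 4\right) = - 4 \left(-4 + o\right) = 16 - 4 o$)
$z{\left(Q,Z \right)} = 10 Q + 32 Z$ ($z{\left(Q,Z \right)} = 10 Q + \left(16 - -16\right) Z = 10 Q + \left(16 + 16\right) Z = 10 Q + 32 Z$)
$-39168 + z{\left(q{\left(15,-11 \right)},42 \right)} = -39168 + \left(10 \left(-9\right) + 32 \cdot 42\right) = -39168 + \left(-90 + 1344\right) = -39168 + 1254 = -37914$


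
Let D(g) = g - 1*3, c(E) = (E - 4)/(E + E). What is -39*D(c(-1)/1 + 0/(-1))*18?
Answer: 351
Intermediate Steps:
c(E) = (-4 + E)/(2*E) (c(E) = (-4 + E)/((2*E)) = (-4 + E)*(1/(2*E)) = (-4 + E)/(2*E))
D(g) = -3 + g (D(g) = g - 3 = -3 + g)
-39*D(c(-1)/1 + 0/(-1))*18 = -39*(-3 + (((½)*(-4 - 1)/(-1))/1 + 0/(-1)))*18 = -39*(-3 + (((½)*(-1)*(-5))*1 + 0*(-1)))*18 = -39*(-3 + ((5/2)*1 + 0))*18 = -39*(-3 + (5/2 + 0))*18 = -39*(-3 + 5/2)*18 = -39*(-½)*18 = (39/2)*18 = 351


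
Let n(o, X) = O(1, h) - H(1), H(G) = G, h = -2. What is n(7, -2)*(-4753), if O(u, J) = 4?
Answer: -14259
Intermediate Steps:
n(o, X) = 3 (n(o, X) = 4 - 1*1 = 4 - 1 = 3)
n(7, -2)*(-4753) = 3*(-4753) = -14259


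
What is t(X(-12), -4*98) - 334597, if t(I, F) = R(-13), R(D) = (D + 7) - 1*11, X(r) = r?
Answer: -334614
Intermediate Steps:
R(D) = -4 + D (R(D) = (7 + D) - 11 = -4 + D)
t(I, F) = -17 (t(I, F) = -4 - 13 = -17)
t(X(-12), -4*98) - 334597 = -17 - 334597 = -334614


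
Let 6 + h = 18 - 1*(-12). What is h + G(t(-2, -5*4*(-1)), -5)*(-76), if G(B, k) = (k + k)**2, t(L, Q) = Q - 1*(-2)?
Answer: -7576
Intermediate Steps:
t(L, Q) = 2 + Q (t(L, Q) = Q + 2 = 2 + Q)
G(B, k) = 4*k**2 (G(B, k) = (2*k)**2 = 4*k**2)
h = 24 (h = -6 + (18 - 1*(-12)) = -6 + (18 + 12) = -6 + 30 = 24)
h + G(t(-2, -5*4*(-1)), -5)*(-76) = 24 + (4*(-5)**2)*(-76) = 24 + (4*25)*(-76) = 24 + 100*(-76) = 24 - 7600 = -7576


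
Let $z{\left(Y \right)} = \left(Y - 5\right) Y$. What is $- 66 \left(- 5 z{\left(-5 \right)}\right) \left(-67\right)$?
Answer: $-1105500$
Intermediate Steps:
$z{\left(Y \right)} = Y \left(-5 + Y\right)$ ($z{\left(Y \right)} = \left(-5 + Y\right) Y = Y \left(-5 + Y\right)$)
$- 66 \left(- 5 z{\left(-5 \right)}\right) \left(-67\right) = - 66 \left(- 5 \left(- 5 \left(-5 - 5\right)\right)\right) \left(-67\right) = - 66 \left(- 5 \left(\left(-5\right) \left(-10\right)\right)\right) \left(-67\right) = - 66 \left(\left(-5\right) 50\right) \left(-67\right) = \left(-66\right) \left(-250\right) \left(-67\right) = 16500 \left(-67\right) = -1105500$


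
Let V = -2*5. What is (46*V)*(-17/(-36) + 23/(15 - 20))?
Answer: 17089/9 ≈ 1898.8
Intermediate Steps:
V = -10
(46*V)*(-17/(-36) + 23/(15 - 20)) = (46*(-10))*(-17/(-36) + 23/(15 - 20)) = -460*(-17*(-1/36) + 23/(-5)) = -460*(17/36 + 23*(-1/5)) = -460*(17/36 - 23/5) = -460*(-743/180) = 17089/9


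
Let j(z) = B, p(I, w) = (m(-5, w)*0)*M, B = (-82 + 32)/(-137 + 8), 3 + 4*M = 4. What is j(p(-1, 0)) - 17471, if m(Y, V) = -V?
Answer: -2253709/129 ≈ -17471.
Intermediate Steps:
M = ¼ (M = -¾ + (¼)*4 = -¾ + 1 = ¼ ≈ 0.25000)
B = 50/129 (B = -50/(-129) = -50*(-1/129) = 50/129 ≈ 0.38760)
p(I, w) = 0 (p(I, w) = (-w*0)*(¼) = 0*(¼) = 0)
j(z) = 50/129
j(p(-1, 0)) - 17471 = 50/129 - 17471 = -2253709/129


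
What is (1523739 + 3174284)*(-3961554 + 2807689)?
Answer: -5420884308895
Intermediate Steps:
(1523739 + 3174284)*(-3961554 + 2807689) = 4698023*(-1153865) = -5420884308895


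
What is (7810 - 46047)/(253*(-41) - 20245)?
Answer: 38237/30618 ≈ 1.2488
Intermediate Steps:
(7810 - 46047)/(253*(-41) - 20245) = -38237/(-10373 - 20245) = -38237/(-30618) = -38237*(-1/30618) = 38237/30618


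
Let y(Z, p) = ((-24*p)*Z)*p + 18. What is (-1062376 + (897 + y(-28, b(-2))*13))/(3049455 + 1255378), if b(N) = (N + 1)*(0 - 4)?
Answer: -921469/4304833 ≈ -0.21405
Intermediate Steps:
b(N) = -4 - 4*N (b(N) = (1 + N)*(-4) = -4 - 4*N)
y(Z, p) = 18 - 24*Z*p² (y(Z, p) = (-24*Z*p)*p + 18 = -24*Z*p² + 18 = 18 - 24*Z*p²)
(-1062376 + (897 + y(-28, b(-2))*13))/(3049455 + 1255378) = (-1062376 + (897 + (18 - 24*(-28)*(-4 - 4*(-2))²)*13))/(3049455 + 1255378) = (-1062376 + (897 + (18 - 24*(-28)*(-4 + 8)²)*13))/4304833 = (-1062376 + (897 + (18 - 24*(-28)*4²)*13))*(1/4304833) = (-1062376 + (897 + (18 - 24*(-28)*16)*13))*(1/4304833) = (-1062376 + (897 + (18 + 10752)*13))*(1/4304833) = (-1062376 + (897 + 10770*13))*(1/4304833) = (-1062376 + (897 + 140010))*(1/4304833) = (-1062376 + 140907)*(1/4304833) = -921469*1/4304833 = -921469/4304833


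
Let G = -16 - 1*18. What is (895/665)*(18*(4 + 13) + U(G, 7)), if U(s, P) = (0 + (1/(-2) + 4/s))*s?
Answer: 58533/133 ≈ 440.10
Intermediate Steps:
G = -34 (G = -16 - 18 = -34)
U(s, P) = s*(-½ + 4/s) (U(s, P) = (0 + (1*(-½) + 4/s))*s = (0 + (-½ + 4/s))*s = (-½ + 4/s)*s = s*(-½ + 4/s))
(895/665)*(18*(4 + 13) + U(G, 7)) = (895/665)*(18*(4 + 13) + (4 - ½*(-34))) = (895*(1/665))*(18*17 + (4 + 17)) = 179*(306 + 21)/133 = (179/133)*327 = 58533/133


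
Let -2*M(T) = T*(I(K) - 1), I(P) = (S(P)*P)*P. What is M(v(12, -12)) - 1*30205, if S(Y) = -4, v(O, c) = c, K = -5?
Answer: -30811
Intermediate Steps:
I(P) = -4*P² (I(P) = (-4*P)*P = -4*P²)
M(T) = 101*T/2 (M(T) = -T*(-4*(-5)² - 1)/2 = -T*(-4*25 - 1)/2 = -T*(-100 - 1)/2 = -T*(-101)/2 = -(-101)*T/2 = 101*T/2)
M(v(12, -12)) - 1*30205 = (101/2)*(-12) - 1*30205 = -606 - 30205 = -30811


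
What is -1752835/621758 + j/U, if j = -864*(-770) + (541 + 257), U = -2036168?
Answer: -995801465351/316500935836 ≈ -3.1463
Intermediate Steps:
j = 666078 (j = 665280 + 798 = 666078)
-1752835/621758 + j/U = -1752835/621758 + 666078/(-2036168) = -1752835*1/621758 + 666078*(-1/2036168) = -1752835/621758 - 333039/1018084 = -995801465351/316500935836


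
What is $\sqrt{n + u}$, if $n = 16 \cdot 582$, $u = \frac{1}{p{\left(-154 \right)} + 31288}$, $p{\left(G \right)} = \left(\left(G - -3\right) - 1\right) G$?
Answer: $\frac{\sqrt{6964566838122}}{27348} \approx 96.499$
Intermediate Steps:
$p{\left(G \right)} = G \left(2 + G\right)$ ($p{\left(G \right)} = \left(\left(G + 3\right) - 1\right) G = \left(\left(3 + G\right) - 1\right) G = \left(2 + G\right) G = G \left(2 + G\right)$)
$u = \frac{1}{54696}$ ($u = \frac{1}{- 154 \left(2 - 154\right) + 31288} = \frac{1}{\left(-154\right) \left(-152\right) + 31288} = \frac{1}{23408 + 31288} = \frac{1}{54696} \approx 1.8283 \cdot 10^{-5}$)
$n = 9312$
$\sqrt{n + u} = \sqrt{9312 + \frac{1}{54696}} = \sqrt{\frac{509329153}{54696}} = \frac{\sqrt{6964566838122}}{27348}$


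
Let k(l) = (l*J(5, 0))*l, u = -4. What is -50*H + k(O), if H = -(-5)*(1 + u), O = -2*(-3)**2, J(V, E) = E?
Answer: 750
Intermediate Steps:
O = -18 (O = -2*9 = -18)
k(l) = 0 (k(l) = (l*0)*l = 0*l = 0)
H = -15 (H = -(-5)*(1 - 4) = -(-5)*(-3) = -1*15 = -15)
-50*H + k(O) = -50*(-15) + 0 = 750 + 0 = 750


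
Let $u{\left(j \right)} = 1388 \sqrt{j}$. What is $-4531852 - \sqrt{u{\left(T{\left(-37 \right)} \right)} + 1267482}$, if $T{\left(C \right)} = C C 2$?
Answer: $-4531852 - \sqrt{1267482 + 51356 \sqrt{2}} \approx -4.533 \cdot 10^{6}$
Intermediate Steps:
$T{\left(C \right)} = 2 C^{2}$ ($T{\left(C \right)} = C^{2} \cdot 2 = 2 C^{2}$)
$-4531852 - \sqrt{u{\left(T{\left(-37 \right)} \right)} + 1267482} = -4531852 - \sqrt{1388 \sqrt{2 \left(-37\right)^{2}} + 1267482} = -4531852 - \sqrt{1388 \sqrt{2 \cdot 1369} + 1267482} = -4531852 - \sqrt{1388 \sqrt{2738} + 1267482} = -4531852 - \sqrt{1388 \cdot 37 \sqrt{2} + 1267482} = -4531852 - \sqrt{51356 \sqrt{2} + 1267482} = -4531852 - \sqrt{1267482 + 51356 \sqrt{2}}$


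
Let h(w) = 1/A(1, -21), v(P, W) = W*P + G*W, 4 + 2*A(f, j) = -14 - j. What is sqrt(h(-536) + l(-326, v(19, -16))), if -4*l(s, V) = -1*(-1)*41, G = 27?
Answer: I*sqrt(345)/6 ≈ 3.0957*I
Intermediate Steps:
A(f, j) = -9 - j/2 (A(f, j) = -2 + (-14 - j)/2 = -2 + (-7 - j/2) = -9 - j/2)
v(P, W) = 27*W + P*W (v(P, W) = W*P + 27*W = P*W + 27*W = 27*W + P*W)
l(s, V) = -41/4 (l(s, V) = -(-1*(-1))*41/4 = -41/4)
h(w) = 2/3 (h(w) = 1/(-9 - 1/2*(-21)) = 1/(-9 + 21/2) = 1/(3/2) = 2/3)
sqrt(h(-536) + l(-326, v(19, -16))) = sqrt(2/3 - 41/4) = sqrt(-115/12) = I*sqrt(345)/6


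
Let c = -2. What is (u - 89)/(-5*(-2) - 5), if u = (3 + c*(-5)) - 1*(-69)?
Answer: -7/5 ≈ -1.4000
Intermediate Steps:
u = 82 (u = (3 - 2*(-5)) - 1*(-69) = (3 + 10) + 69 = 13 + 69 = 82)
(u - 89)/(-5*(-2) - 5) = (82 - 89)/(-5*(-2) - 5) = -7/(10 - 5) = -7/5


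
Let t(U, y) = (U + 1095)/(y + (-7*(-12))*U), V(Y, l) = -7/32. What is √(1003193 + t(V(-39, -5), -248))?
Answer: √18222569052969/4262 ≈ 1001.6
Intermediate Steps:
V(Y, l) = -7/32 (V(Y, l) = -7*1/32 = -7/32)
t(U, y) = (1095 + U)/(y + 84*U)
√(1003193 + t(V(-39, -5), -248)) = √(1003193 + (1095 - 7/32)/(-248 + 84*(-7/32))) = √(1003193 + (35033/32)/(-248 - 147/8)) = √(1003193 + (35033/32)/(-2131/8)) = √(1003193 - 8/2131*35033/32) = √(1003193 - 35033/8524) = √(8551182099/8524) = √18222569052969/4262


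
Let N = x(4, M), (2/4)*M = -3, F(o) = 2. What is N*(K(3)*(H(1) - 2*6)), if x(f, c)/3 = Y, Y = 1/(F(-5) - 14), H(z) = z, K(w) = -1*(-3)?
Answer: 33/4 ≈ 8.2500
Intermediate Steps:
K(w) = 3
M = -6 (M = 2*(-3) = -6)
Y = -1/12 (Y = 1/(2 - 14) = 1/(-12) = -1/12 ≈ -0.083333)
x(f, c) = -1/4 (x(f, c) = 3*(-1/12) = -1/4)
N = -1/4 ≈ -0.25000
N*(K(3)*(H(1) - 2*6)) = -3*(1 - 2*6)/4 = -3*(1 - 12)/4 = -3*(-11)/4 = -1/4*(-33) = 33/4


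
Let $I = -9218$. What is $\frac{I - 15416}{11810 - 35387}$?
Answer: $\frac{24634}{23577} \approx 1.0448$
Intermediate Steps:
$\frac{I - 15416}{11810 - 35387} = \frac{-9218 - 15416}{11810 - 35387} = - \frac{24634}{-23577} = \left(-24634\right) \left(- \frac{1}{23577}\right) = \frac{24634}{23577}$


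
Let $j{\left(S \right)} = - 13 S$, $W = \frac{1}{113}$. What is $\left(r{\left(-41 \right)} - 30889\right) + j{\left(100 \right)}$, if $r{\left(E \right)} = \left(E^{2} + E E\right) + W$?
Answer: $- \frac{3257450}{113} \approx -28827.0$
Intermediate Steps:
$W = \frac{1}{113} \approx 0.0088496$
$r{\left(E \right)} = \frac{1}{113} + 2 E^{2}$ ($r{\left(E \right)} = \left(E^{2} + E E\right) + \frac{1}{113} = \left(E^{2} + E^{2}\right) + \frac{1}{113} = 2 E^{2} + \frac{1}{113} = \frac{1}{113} + 2 E^{2}$)
$\left(r{\left(-41 \right)} - 30889\right) + j{\left(100 \right)} = \left(\left(\frac{1}{113} + 2 \left(-41\right)^{2}\right) - 30889\right) - 1300 = \left(\left(\frac{1}{113} + 2 \cdot 1681\right) - 30889\right) - 1300 = \left(\left(\frac{1}{113} + 3362\right) - 30889\right) - 1300 = \left(\frac{379907}{113} - 30889\right) - 1300 = - \frac{3110550}{113} - 1300 = - \frac{3257450}{113}$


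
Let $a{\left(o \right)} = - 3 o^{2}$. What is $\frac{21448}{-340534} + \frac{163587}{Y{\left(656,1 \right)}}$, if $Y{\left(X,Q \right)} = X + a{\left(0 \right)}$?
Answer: $\frac{27846432785}{111695152} \approx 249.31$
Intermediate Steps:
$Y{\left(X,Q \right)} = X$ ($Y{\left(X,Q \right)} = X - 3 \cdot 0^{2} = X - 0 = X + 0 = X$)
$\frac{21448}{-340534} + \frac{163587}{Y{\left(656,1 \right)}} = \frac{21448}{-340534} + \frac{163587}{656} = 21448 \left(- \frac{1}{340534}\right) + 163587 \cdot \frac{1}{656} = - \frac{10724}{170267} + \frac{163587}{656} = \frac{27846432785}{111695152}$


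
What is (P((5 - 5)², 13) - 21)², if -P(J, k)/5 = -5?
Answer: 16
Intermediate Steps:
P(J, k) = 25 (P(J, k) = -5*(-5) = 25)
(P((5 - 5)², 13) - 21)² = (25 - 21)² = 4² = 16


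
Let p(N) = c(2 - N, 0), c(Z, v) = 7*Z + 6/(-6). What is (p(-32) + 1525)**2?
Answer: 3104644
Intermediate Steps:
c(Z, v) = -1 + 7*Z (c(Z, v) = 7*Z + 6*(-1/6) = 7*Z - 1 = -1 + 7*Z)
p(N) = 13 - 7*N (p(N) = -1 + 7*(2 - N) = -1 + (14 - 7*N) = 13 - 7*N)
(p(-32) + 1525)**2 = ((13 - 7*(-32)) + 1525)**2 = ((13 + 224) + 1525)**2 = (237 + 1525)**2 = 1762**2 = 3104644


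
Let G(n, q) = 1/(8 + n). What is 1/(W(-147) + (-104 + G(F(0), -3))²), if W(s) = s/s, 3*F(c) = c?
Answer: 64/690625 ≈ 9.2670e-5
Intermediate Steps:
F(c) = c/3
W(s) = 1
1/(W(-147) + (-104 + G(F(0), -3))²) = 1/(1 + (-104 + 1/(8 + (⅓)*0))²) = 1/(1 + (-104 + 1/(8 + 0))²) = 1/(1 + (-104 + 1/8)²) = 1/(1 + (-104 + ⅛)²) = 1/(1 + (-831/8)²) = 1/(1 + 690561/64) = 1/(690625/64) = 64/690625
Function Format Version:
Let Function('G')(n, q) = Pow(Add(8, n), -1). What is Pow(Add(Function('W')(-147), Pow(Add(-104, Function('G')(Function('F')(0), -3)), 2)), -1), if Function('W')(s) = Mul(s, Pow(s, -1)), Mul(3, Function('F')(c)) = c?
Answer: Rational(64, 690625) ≈ 9.2670e-5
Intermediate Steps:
Function('F')(c) = Mul(Rational(1, 3), c)
Function('W')(s) = 1
Pow(Add(Function('W')(-147), Pow(Add(-104, Function('G')(Function('F')(0), -3)), 2)), -1) = Pow(Add(1, Pow(Add(-104, Pow(Add(8, Mul(Rational(1, 3), 0)), -1)), 2)), -1) = Pow(Add(1, Pow(Add(-104, Pow(Add(8, 0), -1)), 2)), -1) = Pow(Add(1, Pow(Add(-104, Pow(8, -1)), 2)), -1) = Pow(Add(1, Pow(Add(-104, Rational(1, 8)), 2)), -1) = Pow(Add(1, Pow(Rational(-831, 8), 2)), -1) = Pow(Add(1, Rational(690561, 64)), -1) = Pow(Rational(690625, 64), -1) = Rational(64, 690625)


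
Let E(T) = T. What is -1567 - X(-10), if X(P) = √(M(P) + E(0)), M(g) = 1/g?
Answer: -1567 - I*√10/10 ≈ -1567.0 - 0.31623*I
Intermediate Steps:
M(g) = 1/g
X(P) = √(1/P) (X(P) = √(1/P + 0) = √(1/P))
-1567 - X(-10) = -1567 - √(1/(-10)) = -1567 - √(-⅒) = -1567 - I*√10/10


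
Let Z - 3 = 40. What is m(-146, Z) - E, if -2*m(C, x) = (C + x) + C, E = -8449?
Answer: 17147/2 ≈ 8573.5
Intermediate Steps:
Z = 43 (Z = 3 + 40 = 43)
m(C, x) = -C - x/2 (m(C, x) = -((C + x) + C)/2 = -(x + 2*C)/2 = -C - x/2)
m(-146, Z) - E = (-1*(-146) - ½*43) - 1*(-8449) = (146 - 43/2) + 8449 = 249/2 + 8449 = 17147/2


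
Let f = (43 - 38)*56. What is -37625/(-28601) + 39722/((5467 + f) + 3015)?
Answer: 732879586/125300981 ≈ 5.8490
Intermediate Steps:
f = 280 (f = 5*56 = 280)
-37625/(-28601) + 39722/((5467 + f) + 3015) = -37625/(-28601) + 39722/((5467 + 280) + 3015) = -37625*(-1/28601) + 39722/(5747 + 3015) = 37625/28601 + 39722/8762 = 37625/28601 + 39722*(1/8762) = 37625/28601 + 19861/4381 = 732879586/125300981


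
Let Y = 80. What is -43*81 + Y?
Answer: -3403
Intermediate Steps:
-43*81 + Y = -43*81 + 80 = -3483 + 80 = -3403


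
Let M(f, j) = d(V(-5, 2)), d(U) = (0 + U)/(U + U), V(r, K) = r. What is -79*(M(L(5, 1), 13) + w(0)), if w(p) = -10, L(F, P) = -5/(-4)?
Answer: 1501/2 ≈ 750.50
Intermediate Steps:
L(F, P) = 5/4 (L(F, P) = -5*(-¼) = 5/4)
d(U) = ½ (d(U) = U/((2*U)) = U*(1/(2*U)) = ½)
M(f, j) = ½
-79*(M(L(5, 1), 13) + w(0)) = -79*(½ - 10) = -79*(-19/2) = 1501/2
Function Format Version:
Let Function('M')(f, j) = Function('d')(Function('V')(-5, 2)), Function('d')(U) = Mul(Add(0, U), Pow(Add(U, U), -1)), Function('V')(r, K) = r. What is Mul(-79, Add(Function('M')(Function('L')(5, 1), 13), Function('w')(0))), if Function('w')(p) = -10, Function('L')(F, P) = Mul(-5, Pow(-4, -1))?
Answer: Rational(1501, 2) ≈ 750.50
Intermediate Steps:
Function('L')(F, P) = Rational(5, 4) (Function('L')(F, P) = Mul(-5, Rational(-1, 4)) = Rational(5, 4))
Function('d')(U) = Rational(1, 2) (Function('d')(U) = Mul(U, Pow(Mul(2, U), -1)) = Mul(U, Mul(Rational(1, 2), Pow(U, -1))) = Rational(1, 2))
Function('M')(f, j) = Rational(1, 2)
Mul(-79, Add(Function('M')(Function('L')(5, 1), 13), Function('w')(0))) = Mul(-79, Add(Rational(1, 2), -10)) = Mul(-79, Rational(-19, 2)) = Rational(1501, 2)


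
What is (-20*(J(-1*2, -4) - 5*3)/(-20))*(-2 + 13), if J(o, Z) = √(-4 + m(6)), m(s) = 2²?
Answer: -165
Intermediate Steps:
m(s) = 4
J(o, Z) = 0 (J(o, Z) = √(-4 + 4) = √0 = 0)
(-20*(J(-1*2, -4) - 5*3)/(-20))*(-2 + 13) = (-20*(0 - 5*3)/(-20))*(-2 + 13) = -20*(0 - 15)*(-1)/20*11 = -(-300)*(-1)/20*11 = -20*¾*11 = -15*11 = -165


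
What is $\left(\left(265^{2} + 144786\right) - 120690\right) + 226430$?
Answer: $320751$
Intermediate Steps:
$\left(\left(265^{2} + 144786\right) - 120690\right) + 226430 = \left(\left(70225 + 144786\right) - 120690\right) + 226430 = \left(215011 - 120690\right) + 226430 = 94321 + 226430 = 320751$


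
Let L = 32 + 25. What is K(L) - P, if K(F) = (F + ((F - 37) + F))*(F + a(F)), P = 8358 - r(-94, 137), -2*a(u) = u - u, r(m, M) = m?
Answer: -814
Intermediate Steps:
a(u) = 0 (a(u) = -(u - u)/2 = -1/2*0 = 0)
L = 57
P = 8452 (P = 8358 - 1*(-94) = 8358 + 94 = 8452)
K(F) = F*(-37 + 3*F) (K(F) = (F + ((F - 37) + F))*(F + 0) = (F + ((-37 + F) + F))*F = (F + (-37 + 2*F))*F = (-37 + 3*F)*F = F*(-37 + 3*F))
K(L) - P = 57*(-37 + 3*57) - 1*8452 = 57*(-37 + 171) - 8452 = 57*134 - 8452 = 7638 - 8452 = -814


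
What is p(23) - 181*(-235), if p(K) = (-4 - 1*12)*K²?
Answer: 34071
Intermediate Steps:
p(K) = -16*K² (p(K) = (-4 - 12)*K² = -16*K²)
p(23) - 181*(-235) = -16*23² - 181*(-235) = -16*529 + 42535 = -8464 + 42535 = 34071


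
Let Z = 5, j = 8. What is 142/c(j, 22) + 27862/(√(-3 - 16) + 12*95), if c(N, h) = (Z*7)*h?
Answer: 648468671/26334385 - 27862*I*√19/1299619 ≈ 24.624 - 0.093449*I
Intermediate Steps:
c(N, h) = 35*h (c(N, h) = (5*7)*h = 35*h)
142/c(j, 22) + 27862/(√(-3 - 16) + 12*95) = 142/((35*22)) + 27862/(√(-3 - 16) + 12*95) = 142/770 + 27862/(√(-19) + 1140) = 142*(1/770) + 27862/(I*√19 + 1140) = 71/385 + 27862/(1140 + I*√19)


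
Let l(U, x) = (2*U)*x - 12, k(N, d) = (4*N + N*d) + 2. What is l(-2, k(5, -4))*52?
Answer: -1040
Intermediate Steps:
k(N, d) = 2 + 4*N + N*d
l(U, x) = -12 + 2*U*x (l(U, x) = 2*U*x - 12 = -12 + 2*U*x)
l(-2, k(5, -4))*52 = (-12 + 2*(-2)*(2 + 4*5 + 5*(-4)))*52 = (-12 + 2*(-2)*(2 + 20 - 20))*52 = (-12 + 2*(-2)*2)*52 = (-12 - 8)*52 = -20*52 = -1040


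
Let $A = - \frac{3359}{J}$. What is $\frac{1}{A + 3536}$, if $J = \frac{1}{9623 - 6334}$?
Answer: $- \frac{1}{11044215} \approx -9.0545 \cdot 10^{-8}$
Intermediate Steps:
$J = \frac{1}{3289} \approx 0.00030404$
$A = -11047751$ ($A = - 3359 \frac{1}{\frac{1}{3289}} = \left(-3359\right) 3289 = -11047751$)
$\frac{1}{A + 3536} = \frac{1}{-11047751 + 3536} = \frac{1}{-11044215} = - \frac{1}{11044215}$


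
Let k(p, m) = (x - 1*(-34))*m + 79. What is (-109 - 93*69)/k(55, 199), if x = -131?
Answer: 3263/9612 ≈ 0.33947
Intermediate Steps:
k(p, m) = 79 - 97*m (k(p, m) = (-131 - 1*(-34))*m + 79 = (-131 + 34)*m + 79 = -97*m + 79 = 79 - 97*m)
(-109 - 93*69)/k(55, 199) = (-109 - 93*69)/(79 - 97*199) = (-109 - 6417)/(79 - 19303) = -6526/(-19224) = -6526*(-1/19224) = 3263/9612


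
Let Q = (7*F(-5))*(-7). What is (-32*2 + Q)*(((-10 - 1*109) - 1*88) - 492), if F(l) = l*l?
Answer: 901011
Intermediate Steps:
F(l) = l²
Q = -1225 (Q = (7*(-5)²)*(-7) = (7*25)*(-7) = 175*(-7) = -1225)
(-32*2 + Q)*(((-10 - 1*109) - 1*88) - 492) = (-32*2 - 1225)*(((-10 - 1*109) - 1*88) - 492) = (-64 - 1225)*(((-10 - 109) - 88) - 492) = -1289*((-119 - 88) - 492) = -1289*(-207 - 492) = -1289*(-699) = 901011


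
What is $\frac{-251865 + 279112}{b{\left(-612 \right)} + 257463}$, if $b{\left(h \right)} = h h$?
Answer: $\frac{27247}{632007} \approx 0.043112$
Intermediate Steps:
$b{\left(h \right)} = h^{2}$
$\frac{-251865 + 279112}{b{\left(-612 \right)} + 257463} = \frac{-251865 + 279112}{\left(-612\right)^{2} + 257463} = \frac{27247}{374544 + 257463} = \frac{27247}{632007}$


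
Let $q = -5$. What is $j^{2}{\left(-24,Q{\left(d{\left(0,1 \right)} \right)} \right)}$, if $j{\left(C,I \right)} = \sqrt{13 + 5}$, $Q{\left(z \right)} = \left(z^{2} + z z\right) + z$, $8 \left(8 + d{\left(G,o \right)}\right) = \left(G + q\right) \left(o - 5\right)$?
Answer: $18$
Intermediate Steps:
$d{\left(G,o \right)} = -8 + \frac{\left(-5 + G\right) \left(-5 + o\right)}{8}$ ($d{\left(G,o \right)} = -8 + \frac{\left(G - 5\right) \left(o - 5\right)}{8} = -8 + \frac{\left(-5 + G\right) \left(-5 + o\right)}{8}$)
$Q{\left(z \right)} = z + 2 z^{2}$ ($Q{\left(z \right)} = \left(z^{2} + z^{2}\right) + z = 2 z^{2} + z = z + 2 z^{2}$)
$j{\left(C,I \right)} = 3 \sqrt{2}$ ($j{\left(C,I \right)} = \sqrt{18} = 3 \sqrt{2}$)
$j^{2}{\left(-24,Q{\left(d{\left(0,1 \right)} \right)} \right)} = \left(3 \sqrt{2}\right)^{2} = 18$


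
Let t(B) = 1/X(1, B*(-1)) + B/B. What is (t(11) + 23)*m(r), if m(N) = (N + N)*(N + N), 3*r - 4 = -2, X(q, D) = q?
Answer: 400/9 ≈ 44.444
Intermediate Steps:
t(B) = 2 (t(B) = 1/1 + B/B = 1*1 + 1 = 1 + 1 = 2)
r = ⅔ (r = 4/3 + (⅓)*(-2) = 4/3 - ⅔ = ⅔ ≈ 0.66667)
m(N) = 4*N² (m(N) = (2*N)*(2*N) = 4*N²)
(t(11) + 23)*m(r) = (2 + 23)*(4*(⅔)²) = 25*(4*(4/9)) = 25*(16/9) = 400/9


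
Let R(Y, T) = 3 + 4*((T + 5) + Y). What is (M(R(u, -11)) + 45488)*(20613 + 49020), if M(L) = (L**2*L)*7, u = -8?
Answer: -69399799083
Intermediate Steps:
R(Y, T) = 23 + 4*T + 4*Y (R(Y, T) = 3 + 4*((5 + T) + Y) = 3 + 4*(5 + T + Y) = 3 + (20 + 4*T + 4*Y) = 23 + 4*T + 4*Y)
M(L) = 7*L**3 (M(L) = L**3*7 = 7*L**3)
(M(R(u, -11)) + 45488)*(20613 + 49020) = (7*(23 + 4*(-11) + 4*(-8))**3 + 45488)*(20613 + 49020) = (7*(23 - 44 - 32)**3 + 45488)*69633 = (7*(-53)**3 + 45488)*69633 = (7*(-148877) + 45488)*69633 = (-1042139 + 45488)*69633 = -996651*69633 = -69399799083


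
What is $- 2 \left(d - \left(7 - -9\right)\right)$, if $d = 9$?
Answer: $14$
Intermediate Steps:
$- 2 \left(d - \left(7 - -9\right)\right) = - 2 \left(9 - \left(7 - -9\right)\right) = - 2 \left(9 - \left(7 + 9\right)\right) = - 2 \left(9 - 16\right) = \left(-2\right) \left(-7\right) = 14$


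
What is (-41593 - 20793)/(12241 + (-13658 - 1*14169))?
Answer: 31193/7793 ≈ 4.0027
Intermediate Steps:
(-41593 - 20793)/(12241 + (-13658 - 1*14169)) = -62386/(12241 + (-13658 - 14169)) = -62386/(12241 - 27827) = -62386/(-15586) = -62386*(-1/15586) = 31193/7793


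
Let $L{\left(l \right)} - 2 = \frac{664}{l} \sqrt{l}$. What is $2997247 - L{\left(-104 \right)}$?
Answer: $2997245 + \frac{166 i \sqrt{26}}{13} \approx 2.9972 \cdot 10^{6} + 65.111 i$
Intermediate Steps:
$L{\left(l \right)} = 2 + \frac{664}{\sqrt{l}}$ ($L{\left(l \right)} = 2 + \frac{664}{l} \sqrt{l} = 2 + \frac{664}{\sqrt{l}}$)
$2997247 - L{\left(-104 \right)} = 2997247 - \left(2 + \frac{664}{2 i \sqrt{26}}\right) = 2997247 - \left(2 + 664 \left(- \frac{i \sqrt{26}}{52}\right)\right) = 2997247 - \left(2 - \frac{166 i \sqrt{26}}{13}\right) = 2997245 + \frac{166 i \sqrt{26}}{13}$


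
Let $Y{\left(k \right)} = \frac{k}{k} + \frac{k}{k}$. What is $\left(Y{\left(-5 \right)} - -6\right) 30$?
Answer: $240$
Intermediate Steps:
$Y{\left(k \right)} = 2$ ($Y{\left(k \right)} = 1 + 1 = 2$)
$\left(Y{\left(-5 \right)} - -6\right) 30 = \left(2 - -6\right) 30 = \left(2 + 6\right) 30 = 8 \cdot 30 = 240$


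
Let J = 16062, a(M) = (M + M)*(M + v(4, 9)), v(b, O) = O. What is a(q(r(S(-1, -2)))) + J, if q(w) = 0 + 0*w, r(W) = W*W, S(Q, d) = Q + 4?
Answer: 16062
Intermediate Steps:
S(Q, d) = 4 + Q
r(W) = W²
q(w) = 0 (q(w) = 0 + 0 = 0)
a(M) = 2*M*(9 + M) (a(M) = (M + M)*(M + 9) = (2*M)*(9 + M) = 2*M*(9 + M))
a(q(r(S(-1, -2)))) + J = 2*0*(9 + 0) + 16062 = 2*0*9 + 16062 = 0 + 16062 = 16062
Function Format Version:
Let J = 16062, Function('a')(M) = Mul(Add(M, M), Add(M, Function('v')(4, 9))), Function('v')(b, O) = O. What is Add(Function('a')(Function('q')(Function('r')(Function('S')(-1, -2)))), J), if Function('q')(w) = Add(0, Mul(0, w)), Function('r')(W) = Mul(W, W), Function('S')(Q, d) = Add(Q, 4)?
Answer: 16062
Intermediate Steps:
Function('S')(Q, d) = Add(4, Q)
Function('r')(W) = Pow(W, 2)
Function('q')(w) = 0 (Function('q')(w) = Add(0, 0) = 0)
Function('a')(M) = Mul(2, M, Add(9, M)) (Function('a')(M) = Mul(Add(M, M), Add(M, 9)) = Mul(Mul(2, M), Add(9, M)) = Mul(2, M, Add(9, M)))
Add(Function('a')(Function('q')(Function('r')(Function('S')(-1, -2)))), J) = Add(Mul(2, 0, Add(9, 0)), 16062) = Add(Mul(2, 0, 9), 16062) = Add(0, 16062) = 16062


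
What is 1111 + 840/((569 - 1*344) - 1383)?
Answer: 214283/193 ≈ 1110.3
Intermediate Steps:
1111 + 840/((569 - 1*344) - 1383) = 1111 + 840/((569 - 344) - 1383) = 1111 + 840/(225 - 1383) = 1111 + 840/(-1158) = 1111 - 1/1158*840 = 1111 - 140/193 = 214283/193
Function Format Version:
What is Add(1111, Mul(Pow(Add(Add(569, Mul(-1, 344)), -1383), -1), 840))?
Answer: Rational(214283, 193) ≈ 1110.3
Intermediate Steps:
Add(1111, Mul(Pow(Add(Add(569, Mul(-1, 344)), -1383), -1), 840)) = Add(1111, Mul(Pow(Add(Add(569, -344), -1383), -1), 840)) = Add(1111, Mul(Pow(Add(225, -1383), -1), 840)) = Add(1111, Mul(Pow(-1158, -1), 840)) = Add(1111, Mul(Rational(-1, 1158), 840)) = Add(1111, Rational(-140, 193)) = Rational(214283, 193)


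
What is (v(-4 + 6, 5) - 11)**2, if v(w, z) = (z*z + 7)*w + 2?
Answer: 3025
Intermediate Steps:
v(w, z) = 2 + w*(7 + z**2) (v(w, z) = (z**2 + 7)*w + 2 = (7 + z**2)*w + 2 = w*(7 + z**2) + 2 = 2 + w*(7 + z**2))
(v(-4 + 6, 5) - 11)**2 = ((2 + 7*(-4 + 6) + (-4 + 6)*5**2) - 11)**2 = ((2 + 7*2 + 2*25) - 11)**2 = ((2 + 14 + 50) - 11)**2 = (66 - 11)**2 = 55**2 = 3025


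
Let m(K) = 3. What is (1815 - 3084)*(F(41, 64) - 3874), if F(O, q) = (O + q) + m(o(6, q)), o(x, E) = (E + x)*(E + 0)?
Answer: 4779054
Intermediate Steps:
o(x, E) = E*(E + x) (o(x, E) = (E + x)*E = E*(E + x))
F(O, q) = 3 + O + q (F(O, q) = (O + q) + 3 = 3 + O + q)
(1815 - 3084)*(F(41, 64) - 3874) = (1815 - 3084)*((3 + 41 + 64) - 3874) = -1269*(108 - 3874) = -1269*(-3766) = 4779054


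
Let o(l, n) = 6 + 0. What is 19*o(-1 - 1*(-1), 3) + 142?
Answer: 256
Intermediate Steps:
o(l, n) = 6
19*o(-1 - 1*(-1), 3) + 142 = 19*6 + 142 = 114 + 142 = 256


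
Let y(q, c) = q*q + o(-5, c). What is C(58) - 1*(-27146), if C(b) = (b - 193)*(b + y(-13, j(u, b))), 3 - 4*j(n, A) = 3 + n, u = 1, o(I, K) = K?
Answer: -13861/4 ≈ -3465.3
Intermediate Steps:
j(n, A) = -n/4 (j(n, A) = ¾ - (3 + n)/4 = ¾ + (-¾ - n/4) = -n/4)
y(q, c) = c + q² (y(q, c) = q*q + c = q² + c = c + q²)
C(b) = (-193 + b)*(675/4 + b) (C(b) = (b - 193)*(b + (-¼*1 + (-13)²)) = (-193 + b)*(b + (-¼ + 169)) = (-193 + b)*(b + 675/4) = (-193 + b)*(675/4 + b))
C(58) - 1*(-27146) = (-130275/4 + 58² - 97/4*58) - 1*(-27146) = (-130275/4 + 3364 - 2813/2) + 27146 = -122445/4 + 27146 = -13861/4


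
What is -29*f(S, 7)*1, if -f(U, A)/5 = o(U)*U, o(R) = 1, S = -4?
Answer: -580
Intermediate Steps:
f(U, A) = -5*U
-29*f(S, 7)*1 = -(-145)*(-4)*1 = -29*20*1 = -580*1 = -580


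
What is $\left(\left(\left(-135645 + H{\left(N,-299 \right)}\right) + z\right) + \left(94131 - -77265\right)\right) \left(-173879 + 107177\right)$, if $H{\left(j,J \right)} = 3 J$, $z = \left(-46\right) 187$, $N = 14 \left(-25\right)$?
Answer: $-1751060904$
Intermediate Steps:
$N = -350$
$z = -8602$
$\left(\left(\left(-135645 + H{\left(N,-299 \right)}\right) + z\right) + \left(94131 - -77265\right)\right) \left(-173879 + 107177\right) = \left(\left(\left(-135645 + 3 \left(-299\right)\right) - 8602\right) + \left(94131 - -77265\right)\right) \left(-173879 + 107177\right) = \left(\left(\left(-135645 - 897\right) - 8602\right) + \left(94131 + 77265\right)\right) \left(-66702\right) = \left(\left(-136542 - 8602\right) + 171396\right) \left(-66702\right) = \left(-145144 + 171396\right) \left(-66702\right) = 26252 \left(-66702\right) = -1751060904$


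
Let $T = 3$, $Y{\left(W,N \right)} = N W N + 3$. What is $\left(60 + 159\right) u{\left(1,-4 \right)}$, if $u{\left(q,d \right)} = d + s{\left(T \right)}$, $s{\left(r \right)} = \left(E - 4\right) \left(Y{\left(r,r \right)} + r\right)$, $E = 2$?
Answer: $-15330$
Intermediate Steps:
$Y{\left(W,N \right)} = 3 + W N^{2}$ ($Y{\left(W,N \right)} = W N^{2} + 3 = 3 + W N^{2}$)
$s{\left(r \right)} = -6 - 2 r - 2 r^{3}$ ($s{\left(r \right)} = \left(2 - 4\right) \left(\left(3 + r r^{2}\right) + r\right) = - 2 \left(\left(3 + r^{3}\right) + r\right) = - 2 \left(3 + r + r^{3}\right) = -6 - 2 r - 2 r^{3}$)
$u{\left(q,d \right)} = -66 + d$ ($u{\left(q,d \right)} = d - \left(12 + 54\right) = d - 66 = -66 + d$)
$\left(60 + 159\right) u{\left(1,-4 \right)} = \left(60 + 159\right) \left(-66 - 4\right) = 219 \left(-70\right) = -15330$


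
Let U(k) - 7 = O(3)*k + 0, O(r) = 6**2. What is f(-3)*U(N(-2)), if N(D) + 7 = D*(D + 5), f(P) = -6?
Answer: 2766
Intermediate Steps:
O(r) = 36
N(D) = -7 + D*(5 + D) (N(D) = -7 + D*(D + 5) = -7 + D*(5 + D))
U(k) = 7 + 36*k (U(k) = 7 + (36*k + 0) = 7 + 36*k)
f(-3)*U(N(-2)) = -6*(7 + 36*(-7 + (-2)**2 + 5*(-2))) = -6*(7 + 36*(-7 + 4 - 10)) = -6*(7 + 36*(-13)) = -6*(7 - 468) = -6*(-461) = 2766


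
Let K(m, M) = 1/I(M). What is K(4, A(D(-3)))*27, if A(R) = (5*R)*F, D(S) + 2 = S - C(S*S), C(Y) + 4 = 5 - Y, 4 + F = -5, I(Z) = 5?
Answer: 27/5 ≈ 5.4000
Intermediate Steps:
F = -9 (F = -4 - 5 = -9)
C(Y) = 1 - Y (C(Y) = -4 + (5 - Y) = 1 - Y)
D(S) = -3 + S + S² (D(S) = -2 + (S - (1 - S*S)) = -2 + (S - (1 - S²)) = -2 + (S + (-1 + S²)) = -2 + (-1 + S + S²) = -3 + S + S²)
A(R) = -45*R (A(R) = (5*R)*(-9) = -45*R)
K(m, M) = ⅕ (K(m, M) = 1/5 = ⅕)
K(4, A(D(-3)))*27 = (⅕)*27 = 27/5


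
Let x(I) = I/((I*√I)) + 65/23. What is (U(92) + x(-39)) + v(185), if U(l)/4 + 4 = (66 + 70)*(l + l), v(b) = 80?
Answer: 2303745/23 - I*√39/39 ≈ 1.0016e+5 - 0.16013*I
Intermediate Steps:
x(I) = 65/23 + I^(-½) (x(I) = I/(I^(3/2)) + 65*(1/23) = I/I^(3/2) + 65/23 = I^(-½) + 65/23 = 65/23 + I^(-½))
U(l) = -16 + 1088*l (U(l) = -16 + 4*((66 + 70)*(l + l)) = -16 + 4*(136*(2*l)) = -16 + 4*(272*l) = -16 + 1088*l)
(U(92) + x(-39)) + v(185) = ((-16 + 1088*92) + (65/23 + (-39)^(-½))) + 80 = ((-16 + 100096) + (65/23 - I*√39/39)) + 80 = (100080 + (65/23 - I*√39/39)) + 80 = (2301905/23 - I*√39/39) + 80 = 2303745/23 - I*√39/39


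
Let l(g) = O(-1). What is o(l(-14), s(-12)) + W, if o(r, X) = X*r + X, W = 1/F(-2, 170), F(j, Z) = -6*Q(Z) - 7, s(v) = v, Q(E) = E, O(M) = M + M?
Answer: 12323/1027 ≈ 11.999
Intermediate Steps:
O(M) = 2*M
l(g) = -2 (l(g) = 2*(-1) = -2)
F(j, Z) = -7 - 6*Z (F(j, Z) = -6*Z - 7 = -7 - 6*Z)
W = -1/1027 (W = 1/(-7 - 6*170) = 1/(-7 - 1020) = 1/(-1027) = -1/1027 ≈ -0.00097371)
o(r, X) = X + X*r
o(l(-14), s(-12)) + W = -12*(1 - 2) - 1/1027 = -12*(-1) - 1/1027 = 12 - 1/1027 = 12323/1027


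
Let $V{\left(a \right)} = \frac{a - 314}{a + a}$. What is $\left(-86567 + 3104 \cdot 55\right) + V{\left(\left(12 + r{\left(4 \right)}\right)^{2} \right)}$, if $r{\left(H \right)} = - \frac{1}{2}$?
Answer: $\frac{89033147}{1058} \approx 84152.0$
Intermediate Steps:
$r{\left(H \right)} = - \frac{1}{2}$ ($r{\left(H \right)} = \left(-1\right) \frac{1}{2} = - \frac{1}{2}$)
$V{\left(a \right)} = \frac{-314 + a}{2 a}$
$\left(-86567 + 3104 \cdot 55\right) + V{\left(\left(12 + r{\left(4 \right)}\right)^{2} \right)} = \left(-86567 + 3104 \cdot 55\right) + \frac{-314 + \left(12 - \frac{1}{2}\right)^{2}}{2 \left(12 - \frac{1}{2}\right)^{2}} = \left(-86567 + 170720\right) + \frac{-314 + \left(\frac{23}{2}\right)^{2}}{2 \left(\frac{23}{2}\right)^{2}} = 84153 + \frac{-314 + \frac{529}{4}}{2 \cdot \frac{529}{4}} = 84153 + \frac{1}{2} \cdot \frac{4}{529} \left(- \frac{727}{4}\right) = 84153 - \frac{727}{1058} = \frac{89033147}{1058}$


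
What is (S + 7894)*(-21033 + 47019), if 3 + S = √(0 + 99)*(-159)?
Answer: 205055526 - 12395322*√11 ≈ 1.6394e+8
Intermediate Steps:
S = -3 - 477*√11 (S = -3 + √(0 + 99)*(-159) = -3 + √99*(-159) = -3 + (3*√11)*(-159) = -3 - 477*√11 ≈ -1585.0)
(S + 7894)*(-21033 + 47019) = ((-3 - 477*√11) + 7894)*(-21033 + 47019) = (7891 - 477*√11)*25986 = 205055526 - 12395322*√11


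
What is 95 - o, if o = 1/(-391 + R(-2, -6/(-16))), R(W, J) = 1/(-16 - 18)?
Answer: 1263059/13295 ≈ 95.003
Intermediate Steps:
R(W, J) = -1/34 (R(W, J) = 1/(-34) = -1/34)
o = -34/13295 (o = 1/(-391 - 1/34) = 1/(-13295/34) = -34/13295 ≈ -0.0025574)
95 - o = 95 - 1*(-34/13295) = 95 + 34/13295 = 1263059/13295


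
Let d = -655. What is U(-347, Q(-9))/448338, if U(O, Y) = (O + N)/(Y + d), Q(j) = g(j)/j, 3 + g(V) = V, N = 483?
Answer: -68/146531803 ≈ -4.6406e-7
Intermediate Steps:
g(V) = -3 + V
Q(j) = (-3 + j)/j
U(O, Y) = (483 + O)/(-655 + Y) (U(O, Y) = (O + 483)/(Y - 655) = (483 + O)/(-655 + Y))
U(-347, Q(-9))/448338 = ((483 - 347)/(-655 + (-3 - 9)/(-9)))/448338 = (136/(-655 - ⅑*(-12)))*(1/448338) = (136/(-655 + 4/3))*(1/448338) = (136/(-1961/3))*(1/448338) = -3/1961*136*(1/448338) = -408/1961*1/448338 = -68/146531803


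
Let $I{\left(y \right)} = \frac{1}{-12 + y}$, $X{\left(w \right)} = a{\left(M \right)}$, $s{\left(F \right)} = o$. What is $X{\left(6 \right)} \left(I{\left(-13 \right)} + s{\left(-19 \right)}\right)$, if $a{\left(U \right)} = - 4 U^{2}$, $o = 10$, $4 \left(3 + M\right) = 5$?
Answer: $- \frac{12201}{100} \approx -122.01$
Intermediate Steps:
$M = - \frac{7}{4}$ ($M = -3 + \frac{1}{4} \cdot 5 = -3 + \frac{5}{4} = - \frac{7}{4} \approx -1.75$)
$s{\left(F \right)} = 10$
$X{\left(w \right)} = - \frac{49}{4}$ ($X{\left(w \right)} = - 4 \left(- \frac{7}{4}\right)^{2} = \left(-4\right) \frac{49}{16} = - \frac{49}{4}$)
$X{\left(6 \right)} \left(I{\left(-13 \right)} + s{\left(-19 \right)}\right) = - \frac{49 \left(\frac{1}{-12 - 13} + 10\right)}{4} = - \frac{49 \left(\frac{1}{-25} + 10\right)}{4} = - \frac{49 \left(- \frac{1}{25} + 10\right)}{4} = \left(- \frac{49}{4}\right) \frac{249}{25} = - \frac{12201}{100}$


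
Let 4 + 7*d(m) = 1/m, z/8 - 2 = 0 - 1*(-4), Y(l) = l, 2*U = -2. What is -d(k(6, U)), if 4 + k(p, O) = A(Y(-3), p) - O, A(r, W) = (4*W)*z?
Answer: 4595/8043 ≈ 0.57130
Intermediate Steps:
U = -1 (U = (½)*(-2) = -1)
z = 48 (z = 16 + 8*(0 - 1*(-4)) = 16 + 8*(0 + 4) = 16 + 8*4 = 16 + 32 = 48)
A(r, W) = 192*W (A(r, W) = (4*W)*48 = 192*W)
k(p, O) = -4 - O + 192*p (k(p, O) = -4 + (192*p - O) = -4 + (-O + 192*p) = -4 - O + 192*p)
d(m) = -4/7 + 1/(7*m)
-d(k(6, U)) = -(1 - 4*(-4 - 1*(-1) + 192*6))/(7*(-4 - 1*(-1) + 192*6)) = -(1 - 4*(-4 + 1 + 1152))/(7*(-4 + 1 + 1152)) = -(1 - 4*1149)/(7*1149) = -(1 - 4596)/(7*1149) = -(-4595)/(7*1149) = -1*(-4595/8043) = 4595/8043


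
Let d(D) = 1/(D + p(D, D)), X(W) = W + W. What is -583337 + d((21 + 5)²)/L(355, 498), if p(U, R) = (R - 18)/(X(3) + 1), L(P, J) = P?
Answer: -159455168949/273350 ≈ -5.8334e+5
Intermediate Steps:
X(W) = 2*W
p(U, R) = -18/7 + R/7 (p(U, R) = (R - 18)/(2*3 + 1) = (-18 + R)/(6 + 1) = (-18 + R)/7 = (-18 + R)*(⅐) = -18/7 + R/7)
d(D) = 1/(-18/7 + 8*D/7) (d(D) = 1/(D + (-18/7 + D/7)) = 1/(-18/7 + 8*D/7))
-583337 + d((21 + 5)²)/L(355, 498) = -583337 + (7/(2*(-9 + 4*(21 + 5)²)))/355 = -583337 + (7/(2*(-9 + 4*26²)))*(1/355) = -583337 + (7/(2*(-9 + 4*676)))*(1/355) = -583337 + (7/(2*(-9 + 2704)))*(1/355) = -583337 + ((7/2)/2695)*(1/355) = -583337 + ((7/2)*(1/2695))*(1/355) = -583337 + (1/770)*(1/355) = -583337 + 1/273350 = -159455168949/273350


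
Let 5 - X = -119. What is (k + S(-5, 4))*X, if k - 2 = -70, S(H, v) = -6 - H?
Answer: -8556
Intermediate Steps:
X = 124 (X = 5 - 1*(-119) = 5 + 119 = 124)
k = -68 (k = 2 - 70 = -68)
(k + S(-5, 4))*X = (-68 + (-6 - 1*(-5)))*124 = (-68 + (-6 + 5))*124 = (-68 - 1)*124 = -69*124 = -8556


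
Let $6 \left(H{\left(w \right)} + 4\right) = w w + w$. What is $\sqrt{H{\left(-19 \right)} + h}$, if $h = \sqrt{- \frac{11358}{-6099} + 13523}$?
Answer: $\frac{\sqrt{219053717 + 2033 \sqrt{55899459485}}}{2033} \approx 13.011$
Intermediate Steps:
$h = \frac{\sqrt{55899459485}}{2033}$ ($h = \sqrt{\left(-11358\right) \left(- \frac{1}{6099}\right) + 13523} = \sqrt{\frac{3786}{2033} + 13523} = \sqrt{\frac{27496045}{2033}} = \frac{\sqrt{55899459485}}{2033} \approx 116.3$)
$H{\left(w \right)} = -4 + \frac{w}{6} + \frac{w^{2}}{6}$ ($H{\left(w \right)} = -4 + \frac{w w + w}{6} = -4 + \frac{w^{2} + w}{6} = -4 + \frac{w + w^{2}}{6} = -4 + \left(\frac{w}{6} + \frac{w^{2}}{6}\right) = -4 + \frac{w}{6} + \frac{w^{2}}{6}$)
$\sqrt{H{\left(-19 \right)} + h} = \sqrt{\left(-4 + \frac{1}{6} \left(-19\right) + \frac{\left(-19\right)^{2}}{6}\right) + \frac{\sqrt{55899459485}}{2033}} = \sqrt{\left(-4 - \frac{19}{6} + \frac{1}{6} \cdot 361\right) + \frac{\sqrt{55899459485}}{2033}} = \sqrt{\left(-4 - \frac{19}{6} + \frac{361}{6}\right) + \frac{\sqrt{55899459485}}{2033}} = \sqrt{53 + \frac{\sqrt{55899459485}}{2033}}$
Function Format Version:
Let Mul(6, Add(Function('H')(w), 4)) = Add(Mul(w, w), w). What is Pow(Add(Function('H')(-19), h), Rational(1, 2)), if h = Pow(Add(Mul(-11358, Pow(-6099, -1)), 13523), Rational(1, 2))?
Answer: Mul(Rational(1, 2033), Pow(Add(219053717, Mul(2033, Pow(55899459485, Rational(1, 2)))), Rational(1, 2))) ≈ 13.011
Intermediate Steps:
h = Mul(Rational(1, 2033), Pow(55899459485, Rational(1, 2))) (h = Pow(Add(Mul(-11358, Rational(-1, 6099)), 13523), Rational(1, 2)) = Pow(Add(Rational(3786, 2033), 13523), Rational(1, 2)) = Pow(Rational(27496045, 2033), Rational(1, 2)) = Mul(Rational(1, 2033), Pow(55899459485, Rational(1, 2))) ≈ 116.30)
Function('H')(w) = Add(-4, Mul(Rational(1, 6), w), Mul(Rational(1, 6), Pow(w, 2))) (Function('H')(w) = Add(-4, Mul(Rational(1, 6), Add(Mul(w, w), w))) = Add(-4, Mul(Rational(1, 6), Add(Pow(w, 2), w))) = Add(-4, Mul(Rational(1, 6), Add(w, Pow(w, 2)))) = Add(-4, Add(Mul(Rational(1, 6), w), Mul(Rational(1, 6), Pow(w, 2)))) = Add(-4, Mul(Rational(1, 6), w), Mul(Rational(1, 6), Pow(w, 2))))
Pow(Add(Function('H')(-19), h), Rational(1, 2)) = Pow(Add(Add(-4, Mul(Rational(1, 6), -19), Mul(Rational(1, 6), Pow(-19, 2))), Mul(Rational(1, 2033), Pow(55899459485, Rational(1, 2)))), Rational(1, 2)) = Pow(Add(Add(-4, Rational(-19, 6), Mul(Rational(1, 6), 361)), Mul(Rational(1, 2033), Pow(55899459485, Rational(1, 2)))), Rational(1, 2)) = Pow(Add(Add(-4, Rational(-19, 6), Rational(361, 6)), Mul(Rational(1, 2033), Pow(55899459485, Rational(1, 2)))), Rational(1, 2)) = Pow(Add(53, Mul(Rational(1, 2033), Pow(55899459485, Rational(1, 2)))), Rational(1, 2))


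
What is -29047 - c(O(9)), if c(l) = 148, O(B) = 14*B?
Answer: -29195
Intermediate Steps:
-29047 - c(O(9)) = -29047 - 1*148 = -29047 - 148 = -29195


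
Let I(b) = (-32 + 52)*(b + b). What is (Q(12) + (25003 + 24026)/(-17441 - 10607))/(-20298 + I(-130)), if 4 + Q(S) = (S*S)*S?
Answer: -48305723/715167904 ≈ -0.067545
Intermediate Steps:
I(b) = 40*b (I(b) = 20*(2*b) = 40*b)
Q(S) = -4 + S**3 (Q(S) = -4 + (S*S)*S = -4 + S**2*S = -4 + S**3)
(Q(12) + (25003 + 24026)/(-17441 - 10607))/(-20298 + I(-130)) = ((-4 + 12**3) + (25003 + 24026)/(-17441 - 10607))/(-20298 + 40*(-130)) = ((-4 + 1728) + 49029/(-28048))/(-20298 - 5200) = (1724 + 49029*(-1/28048))/(-25498) = (1724 - 49029/28048)*(-1/25498) = (48305723/28048)*(-1/25498) = -48305723/715167904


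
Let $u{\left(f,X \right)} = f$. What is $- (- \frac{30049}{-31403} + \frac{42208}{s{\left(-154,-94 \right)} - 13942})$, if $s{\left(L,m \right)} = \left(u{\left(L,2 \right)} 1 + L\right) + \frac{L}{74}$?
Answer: $\frac{33196290465}{16559649781} \approx 2.0047$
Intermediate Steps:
$s{\left(L,m \right)} = \frac{149 L}{74}$ ($s{\left(L,m \right)} = \left(L 1 + L\right) + \frac{L}{74} = \left(L + L\right) + L \frac{1}{74} = 2 L + \frac{L}{74} = \frac{149 L}{74}$)
$- (- \frac{30049}{-31403} + \frac{42208}{s{\left(-154,-94 \right)} - 13942}) = - (- \frac{30049}{-31403} + \frac{42208}{\frac{149}{74} \left(-154\right) - 13942}) = - (\left(-30049\right) \left(- \frac{1}{31403}\right) + \frac{42208}{- \frac{11473}{37} - 13942}) = - (\frac{30049}{31403} + \frac{42208}{- \frac{527327}{37}}) = - (\frac{30049}{31403} + 42208 \left(- \frac{37}{527327}\right)) = - (\frac{30049}{31403} - \frac{1561696}{527327}) = \left(-1\right) \left(- \frac{33196290465}{16559649781}\right) = \frac{33196290465}{16559649781}$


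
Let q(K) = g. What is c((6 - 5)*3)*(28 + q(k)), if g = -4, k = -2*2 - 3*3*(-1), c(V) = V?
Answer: 72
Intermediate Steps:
k = 5 (k = -4 - 9*(-1) = -4 + 9 = 5)
q(K) = -4
c((6 - 5)*3)*(28 + q(k)) = ((6 - 5)*3)*(28 - 4) = (1*3)*24 = 3*24 = 72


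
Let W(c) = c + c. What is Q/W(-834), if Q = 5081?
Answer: -5081/1668 ≈ -3.0462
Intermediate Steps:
W(c) = 2*c
Q/W(-834) = 5081/((2*(-834))) = 5081/(-1668) = 5081*(-1/1668) = -5081/1668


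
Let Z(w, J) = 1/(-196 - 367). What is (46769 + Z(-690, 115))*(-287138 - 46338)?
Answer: -8780738548296/563 ≈ -1.5596e+10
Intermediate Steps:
Z(w, J) = -1/563 (Z(w, J) = 1/(-563) = -1/563)
(46769 + Z(-690, 115))*(-287138 - 46338) = (46769 - 1/563)*(-287138 - 46338) = (26330946/563)*(-333476) = -8780738548296/563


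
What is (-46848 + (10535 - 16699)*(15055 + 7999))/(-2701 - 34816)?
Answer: 142151704/37517 ≈ 3789.0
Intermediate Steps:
(-46848 + (10535 - 16699)*(15055 + 7999))/(-2701 - 34816) = (-46848 - 6164*23054)/(-37517) = (-46848 - 142104856)*(-1/37517) = -142151704*(-1/37517) = 142151704/37517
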